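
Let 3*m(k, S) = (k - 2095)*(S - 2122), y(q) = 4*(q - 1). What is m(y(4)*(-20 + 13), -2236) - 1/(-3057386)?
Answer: 29033188161655/9172158 ≈ 3.1654e+6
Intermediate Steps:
y(q) = -4 + 4*q (y(q) = 4*(-1 + q) = -4 + 4*q)
m(k, S) = (-2122 + S)*(-2095 + k)/3 (m(k, S) = ((k - 2095)*(S - 2122))/3 = ((-2095 + k)*(-2122 + S))/3 = ((-2122 + S)*(-2095 + k))/3 = (-2122 + S)*(-2095 + k)/3)
m(y(4)*(-20 + 13), -2236) - 1/(-3057386) = (4445590/3 - 2122*(-4 + 4*4)*(-20 + 13)/3 - 2095/3*(-2236) + (1/3)*(-2236)*((-4 + 4*4)*(-20 + 13))) - 1/(-3057386) = (4445590/3 - 2122*(-4 + 16)*(-7)/3 + 4684420/3 + (1/3)*(-2236)*((-4 + 16)*(-7))) - 1*(-1/3057386) = (4445590/3 - 8488*(-7) + 4684420/3 + (1/3)*(-2236)*(12*(-7))) + 1/3057386 = (4445590/3 - 2122/3*(-84) + 4684420/3 + (1/3)*(-2236)*(-84)) + 1/3057386 = (4445590/3 + 59416 + 4684420/3 + 62608) + 1/3057386 = 9496082/3 + 1/3057386 = 29033188161655/9172158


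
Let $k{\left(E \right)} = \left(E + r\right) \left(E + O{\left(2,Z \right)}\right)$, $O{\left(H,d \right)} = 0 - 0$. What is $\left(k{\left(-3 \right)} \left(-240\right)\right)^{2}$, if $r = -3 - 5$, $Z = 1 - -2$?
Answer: $62726400$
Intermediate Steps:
$Z = 3$ ($Z = 1 + 2 = 3$)
$O{\left(H,d \right)} = 0$ ($O{\left(H,d \right)} = 0 + 0 = 0$)
$r = -8$ ($r = -3 - 5 = -8$)
$k{\left(E \right)} = E \left(-8 + E\right)$ ($k{\left(E \right)} = \left(E - 8\right) \left(E + 0\right) = \left(-8 + E\right) E = E \left(-8 + E\right)$)
$\left(k{\left(-3 \right)} \left(-240\right)\right)^{2} = \left(- 3 \left(-8 - 3\right) \left(-240\right)\right)^{2} = \left(\left(-3\right) \left(-11\right) \left(-240\right)\right)^{2} = \left(33 \left(-240\right)\right)^{2} = \left(-7920\right)^{2} = 62726400$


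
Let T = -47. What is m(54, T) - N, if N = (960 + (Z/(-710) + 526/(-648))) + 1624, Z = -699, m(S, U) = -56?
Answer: -303672673/115020 ≈ -2640.2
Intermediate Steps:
N = 297231553/115020 (N = (960 + (-699/(-710) + 526/(-648))) + 1624 = (960 + (-699*(-1/710) + 526*(-1/648))) + 1624 = (960 + (699/710 - 263/324)) + 1624 = (960 + 19873/115020) + 1624 = 110439073/115020 + 1624 = 297231553/115020 ≈ 2584.2)
m(54, T) - N = -56 - 1*297231553/115020 = -56 - 297231553/115020 = -303672673/115020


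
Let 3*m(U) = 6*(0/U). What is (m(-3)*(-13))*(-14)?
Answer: 0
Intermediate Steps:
m(U) = 0 (m(U) = (6*(0/U))/3 = (6*0)/3 = (1/3)*0 = 0)
(m(-3)*(-13))*(-14) = (0*(-13))*(-14) = 0*(-14) = 0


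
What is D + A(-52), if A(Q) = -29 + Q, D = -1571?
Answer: -1652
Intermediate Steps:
D + A(-52) = -1571 + (-29 - 52) = -1571 - 81 = -1652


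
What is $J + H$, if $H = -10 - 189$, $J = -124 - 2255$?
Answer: $-2578$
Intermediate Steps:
$J = -2379$ ($J = -124 - 2255 = -2379$)
$H = -199$ ($H = -10 - 189 = -199$)
$J + H = -2379 - 199 = -2578$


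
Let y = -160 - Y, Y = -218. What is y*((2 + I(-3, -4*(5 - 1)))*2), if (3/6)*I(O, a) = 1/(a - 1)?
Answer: 3712/17 ≈ 218.35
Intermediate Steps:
I(O, a) = 2/(-1 + a) (I(O, a) = 2/(a - 1) = 2/(-1 + a))
y = 58 (y = -160 - 1*(-218) = -160 + 218 = 58)
y*((2 + I(-3, -4*(5 - 1)))*2) = 58*((2 + 2/(-1 - 4*(5 - 1)))*2) = 58*((2 + 2/(-1 - 4*4))*2) = 58*((2 + 2/(-1 - 16))*2) = 58*((2 + 2/(-17))*2) = 58*((2 + 2*(-1/17))*2) = 58*((2 - 2/17)*2) = 58*((32/17)*2) = 58*(64/17) = 3712/17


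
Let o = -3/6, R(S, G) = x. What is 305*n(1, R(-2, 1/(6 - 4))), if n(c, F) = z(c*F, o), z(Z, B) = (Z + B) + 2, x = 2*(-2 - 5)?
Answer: -7625/2 ≈ -3812.5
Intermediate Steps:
x = -14 (x = 2*(-7) = -14)
R(S, G) = -14
o = -½ (o = -3*⅙ = -½ ≈ -0.50000)
z(Z, B) = 2 + B + Z (z(Z, B) = (B + Z) + 2 = 2 + B + Z)
n(c, F) = 3/2 + F*c (n(c, F) = 2 - ½ + c*F = 2 - ½ + F*c = 3/2 + F*c)
305*n(1, R(-2, 1/(6 - 4))) = 305*(3/2 - 14*1) = 305*(3/2 - 14) = 305*(-25/2) = -7625/2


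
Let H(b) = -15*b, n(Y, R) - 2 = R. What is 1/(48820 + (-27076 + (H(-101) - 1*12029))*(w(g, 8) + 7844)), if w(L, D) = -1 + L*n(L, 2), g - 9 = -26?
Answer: -1/292213430 ≈ -3.4222e-9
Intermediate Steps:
n(Y, R) = 2 + R
g = -17 (g = 9 - 26 = -17)
w(L, D) = -1 + 4*L (w(L, D) = -1 + L*(2 + 2) = -1 + L*4 = -1 + 4*L)
1/(48820 + (-27076 + (H(-101) - 1*12029))*(w(g, 8) + 7844)) = 1/(48820 + (-27076 + (-15*(-101) - 1*12029))*((-1 + 4*(-17)) + 7844)) = 1/(48820 + (-27076 + (1515 - 12029))*((-1 - 68) + 7844)) = 1/(48820 + (-27076 - 10514)*(-69 + 7844)) = 1/(48820 - 37590*7775) = 1/(48820 - 292262250) = 1/(-292213430) = -1/292213430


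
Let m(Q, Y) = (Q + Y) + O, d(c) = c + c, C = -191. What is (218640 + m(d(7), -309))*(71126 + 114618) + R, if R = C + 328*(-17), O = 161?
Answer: 40586172697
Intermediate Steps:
d(c) = 2*c
m(Q, Y) = 161 + Q + Y (m(Q, Y) = (Q + Y) + 161 = 161 + Q + Y)
R = -5767 (R = -191 + 328*(-17) = -191 - 5576 = -5767)
(218640 + m(d(7), -309))*(71126 + 114618) + R = (218640 + (161 + 2*7 - 309))*(71126 + 114618) - 5767 = (218640 + (161 + 14 - 309))*185744 - 5767 = (218640 - 134)*185744 - 5767 = 218506*185744 - 5767 = 40586178464 - 5767 = 40586172697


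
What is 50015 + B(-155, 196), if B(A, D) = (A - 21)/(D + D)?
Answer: 2450713/49 ≈ 50015.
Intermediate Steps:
B(A, D) = (-21 + A)/(2*D) (B(A, D) = (-21 + A)/((2*D)) = (-21 + A)*(1/(2*D)) = (-21 + A)/(2*D))
50015 + B(-155, 196) = 50015 + (1/2)*(-21 - 155)/196 = 50015 + (1/2)*(1/196)*(-176) = 50015 - 22/49 = 2450713/49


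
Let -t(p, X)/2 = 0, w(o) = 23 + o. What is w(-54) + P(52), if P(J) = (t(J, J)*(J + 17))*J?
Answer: -31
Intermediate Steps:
t(p, X) = 0 (t(p, X) = -2*0 = 0)
P(J) = 0 (P(J) = (0*(J + 17))*J = (0*(17 + J))*J = 0*J = 0)
w(-54) + P(52) = (23 - 54) + 0 = -31 + 0 = -31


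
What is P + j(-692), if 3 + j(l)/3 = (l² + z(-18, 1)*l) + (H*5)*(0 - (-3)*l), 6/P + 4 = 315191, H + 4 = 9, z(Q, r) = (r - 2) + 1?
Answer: 403717670127/315187 ≈ 1.2809e+6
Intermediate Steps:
z(Q, r) = -1 + r (z(Q, r) = (-2 + r) + 1 = -1 + r)
H = 5 (H = -4 + 9 = 5)
P = 6/315187 (P = 6/(-4 + 315191) = 6/315187 ≈ 1.9036e-5)
j(l) = -9 + 3*l² + 225*l (j(l) = -9 + 3*((l² + (-1 + 1)*l) + (5*5)*(0 - (-3)*l)) = -9 + 3*((l² + 0*l) + 25*(0 + 3*l)) = -9 + 3*((l² + 0) + 25*(3*l)) = -9 + 3*(l² + 75*l) = -9 + (3*l² + 225*l) = -9 + 3*l² + 225*l)
P + j(-692) = 6/315187 + (-9 + 3*(-692)² + 225*(-692)) = 6/315187 + (-9 + 3*478864 - 155700) = 6/315187 + (-9 + 1436592 - 155700) = 6/315187 + 1280883 = 403717670127/315187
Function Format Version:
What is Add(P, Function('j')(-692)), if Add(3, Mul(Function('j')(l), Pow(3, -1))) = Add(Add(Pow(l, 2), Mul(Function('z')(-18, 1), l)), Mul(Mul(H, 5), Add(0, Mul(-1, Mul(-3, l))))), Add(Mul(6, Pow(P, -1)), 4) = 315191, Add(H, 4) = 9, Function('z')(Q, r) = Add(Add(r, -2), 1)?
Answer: Rational(403717670127, 315187) ≈ 1.2809e+6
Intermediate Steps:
Function('z')(Q, r) = Add(-1, r) (Function('z')(Q, r) = Add(Add(-2, r), 1) = Add(-1, r))
H = 5 (H = Add(-4, 9) = 5)
P = Rational(6, 315187) (P = Mul(6, Pow(Add(-4, 315191), -1)) = Mul(6, Pow(315187, -1)) = Mul(6, Rational(1, 315187)) = Rational(6, 315187) ≈ 1.9036e-5)
Function('j')(l) = Add(-9, Mul(3, Pow(l, 2)), Mul(225, l)) (Function('j')(l) = Add(-9, Mul(3, Add(Add(Pow(l, 2), Mul(Add(-1, 1), l)), Mul(Mul(5, 5), Add(0, Mul(-1, Mul(-3, l))))))) = Add(-9, Mul(3, Add(Add(Pow(l, 2), Mul(0, l)), Mul(25, Add(0, Mul(3, l)))))) = Add(-9, Mul(3, Add(Add(Pow(l, 2), 0), Mul(25, Mul(3, l))))) = Add(-9, Mul(3, Add(Pow(l, 2), Mul(75, l)))) = Add(-9, Add(Mul(3, Pow(l, 2)), Mul(225, l))) = Add(-9, Mul(3, Pow(l, 2)), Mul(225, l)))
Add(P, Function('j')(-692)) = Add(Rational(6, 315187), Add(-9, Mul(3, Pow(-692, 2)), Mul(225, -692))) = Add(Rational(6, 315187), Add(-9, Mul(3, 478864), -155700)) = Add(Rational(6, 315187), Add(-9, 1436592, -155700)) = Add(Rational(6, 315187), 1280883) = Rational(403717670127, 315187)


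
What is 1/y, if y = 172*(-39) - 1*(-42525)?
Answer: 1/35817 ≈ 2.7920e-5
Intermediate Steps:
y = 35817 (y = -6708 + 42525 = 35817)
1/y = 1/35817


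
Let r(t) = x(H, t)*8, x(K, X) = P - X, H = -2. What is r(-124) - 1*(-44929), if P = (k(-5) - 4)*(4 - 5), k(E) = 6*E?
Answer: 46193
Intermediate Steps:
P = 34 (P = (6*(-5) - 4)*(4 - 5) = (-30 - 4)*(-1) = -34*(-1) = 34)
x(K, X) = 34 - X
r(t) = 272 - 8*t (r(t) = (34 - t)*8 = 272 - 8*t)
r(-124) - 1*(-44929) = (272 - 8*(-124)) - 1*(-44929) = (272 + 992) + 44929 = 1264 + 44929 = 46193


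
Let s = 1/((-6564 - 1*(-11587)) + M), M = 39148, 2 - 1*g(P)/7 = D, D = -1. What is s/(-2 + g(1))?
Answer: 1/839249 ≈ 1.1915e-6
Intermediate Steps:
g(P) = 21 (g(P) = 14 - 7*(-1) = 14 + 7 = 21)
s = 1/44171 (s = 1/((-6564 - 1*(-11587)) + 39148) = 1/((-6564 + 11587) + 39148) = 1/(5023 + 39148) = 1/44171 ≈ 2.2639e-5)
s/(-2 + g(1)) = (1/44171)/(-2 + 21) = (1/44171)/19 = (1/19)*(1/44171) = 1/839249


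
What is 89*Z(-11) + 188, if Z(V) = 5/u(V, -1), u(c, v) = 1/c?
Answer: -4707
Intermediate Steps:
Z(V) = 5*V (Z(V) = 5/(1/V) = 5*V)
89*Z(-11) + 188 = 89*(5*(-11)) + 188 = 89*(-55) + 188 = -4895 + 188 = -4707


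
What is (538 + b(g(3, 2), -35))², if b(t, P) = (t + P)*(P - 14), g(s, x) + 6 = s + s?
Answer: 5076009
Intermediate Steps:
g(s, x) = -6 + 2*s (g(s, x) = -6 + (s + s) = -6 + 2*s)
b(t, P) = (-14 + P)*(P + t) (b(t, P) = (P + t)*(-14 + P) = (-14 + P)*(P + t))
(538 + b(g(3, 2), -35))² = (538 + ((-35)² - 14*(-35) - 14*(-6 + 2*3) - 35*(-6 + 2*3)))² = (538 + (1225 + 490 - 14*(-6 + 6) - 35*(-6 + 6)))² = (538 + (1225 + 490 - 14*0 - 35*0))² = (538 + (1225 + 490 + 0 + 0))² = (538 + 1715)² = 2253² = 5076009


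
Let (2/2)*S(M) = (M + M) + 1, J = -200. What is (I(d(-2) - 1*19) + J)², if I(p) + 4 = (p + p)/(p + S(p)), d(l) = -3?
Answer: 174662656/4225 ≈ 41340.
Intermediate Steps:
S(M) = 1 + 2*M (S(M) = (M + M) + 1 = 2*M + 1 = 1 + 2*M)
I(p) = -4 + 2*p/(1 + 3*p) (I(p) = -4 + (p + p)/(p + (1 + 2*p)) = -4 + (2*p)/(1 + 3*p) = -4 + 2*p/(1 + 3*p))
(I(d(-2) - 1*19) + J)² = (2*(-2 - 5*(-3 - 1*19))/(1 + 3*(-3 - 1*19)) - 200)² = (2*(-2 - 5*(-3 - 19))/(1 + 3*(-3 - 19)) - 200)² = (2*(-2 - 5*(-22))/(1 + 3*(-22)) - 200)² = (2*(-2 + 110)/(1 - 66) - 200)² = (2*108/(-65) - 200)² = (2*(-1/65)*108 - 200)² = (-216/65 - 200)² = (-13216/65)² = 174662656/4225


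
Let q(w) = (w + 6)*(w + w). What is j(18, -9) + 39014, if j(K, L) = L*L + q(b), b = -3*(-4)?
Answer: 39527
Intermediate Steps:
b = 12
q(w) = 2*w*(6 + w) (q(w) = (6 + w)*(2*w) = 2*w*(6 + w))
j(K, L) = 432 + L² (j(K, L) = L*L + 2*12*(6 + 12) = L² + 2*12*18 = L² + 432 = 432 + L²)
j(18, -9) + 39014 = (432 + (-9)²) + 39014 = (432 + 81) + 39014 = 513 + 39014 = 39527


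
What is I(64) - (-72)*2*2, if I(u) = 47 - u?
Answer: 271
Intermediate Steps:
I(64) - (-72)*2*2 = (47 - 1*64) - (-72)*2*2 = (47 - 64) - (-72)*4 = -17 - 1*(-288) = -17 + 288 = 271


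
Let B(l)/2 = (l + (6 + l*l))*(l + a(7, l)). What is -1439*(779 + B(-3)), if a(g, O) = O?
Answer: -913765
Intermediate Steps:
B(l) = 4*l*(6 + l + l²) (B(l) = 2*((l + (6 + l*l))*(l + l)) = 2*((l + (6 + l²))*(2*l)) = 2*((6 + l + l²)*(2*l)) = 2*(2*l*(6 + l + l²)) = 4*l*(6 + l + l²))
-1439*(779 + B(-3)) = -1439*(779 + 4*(-3)*(6 - 3 + (-3)²)) = -1439*(779 + 4*(-3)*(6 - 3 + 9)) = -1439*(779 + 4*(-3)*12) = -1439*(779 - 144) = -1439*635 = -913765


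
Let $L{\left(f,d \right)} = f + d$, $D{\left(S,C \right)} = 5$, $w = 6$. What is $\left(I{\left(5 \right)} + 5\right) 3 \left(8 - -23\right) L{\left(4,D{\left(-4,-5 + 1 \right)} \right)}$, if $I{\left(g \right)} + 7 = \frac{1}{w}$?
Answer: $- \frac{3069}{2} \approx -1534.5$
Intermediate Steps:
$I{\left(g \right)} = - \frac{41}{6}$ ($I{\left(g \right)} = -7 + \frac{1}{6} = - \frac{41}{6}$)
$L{\left(f,d \right)} = d + f$
$\left(I{\left(5 \right)} + 5\right) 3 \left(8 - -23\right) L{\left(4,D{\left(-4,-5 + 1 \right)} \right)} = \left(- \frac{41}{6} + 5\right) 3 \left(8 - -23\right) \left(5 + 4\right) = \left(- \frac{11}{6}\right) 3 \left(8 + 23\right) 9 = \left(- \frac{11}{2}\right) 31 \cdot 9 = \left(- \frac{341}{2}\right) 9 = - \frac{3069}{2}$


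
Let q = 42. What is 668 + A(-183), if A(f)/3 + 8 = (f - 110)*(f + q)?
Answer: 124583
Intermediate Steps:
A(f) = -24 + 3*(-110 + f)*(42 + f) (A(f) = -24 + 3*((f - 110)*(f + 42)) = -24 + 3*((-110 + f)*(42 + f)) = -24 + 3*(-110 + f)*(42 + f))
668 + A(-183) = 668 + (-13884 - 204*(-183) + 3*(-183)**2) = 668 + (-13884 + 37332 + 3*33489) = 668 + (-13884 + 37332 + 100467) = 668 + 123915 = 124583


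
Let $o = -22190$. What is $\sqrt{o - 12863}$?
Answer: $i \sqrt{35053} \approx 187.22 i$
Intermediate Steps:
$\sqrt{o - 12863} = \sqrt{-22190 - 12863} = \sqrt{-35053} = i \sqrt{35053}$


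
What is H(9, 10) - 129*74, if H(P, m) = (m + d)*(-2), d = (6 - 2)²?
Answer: -9598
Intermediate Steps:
d = 16 (d = 4² = 16)
H(P, m) = -32 - 2*m (H(P, m) = (m + 16)*(-2) = (16 + m)*(-2) = -32 - 2*m)
H(9, 10) - 129*74 = (-32 - 2*10) - 129*74 = (-32 - 20) - 9546 = -52 - 9546 = -9598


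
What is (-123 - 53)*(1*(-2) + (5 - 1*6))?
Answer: 528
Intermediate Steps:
(-123 - 53)*(1*(-2) + (5 - 1*6)) = -176*(-2 + (5 - 6)) = -176*(-2 - 1) = -176*(-3) = 528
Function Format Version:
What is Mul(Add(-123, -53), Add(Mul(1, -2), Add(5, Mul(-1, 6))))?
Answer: 528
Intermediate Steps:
Mul(Add(-123, -53), Add(Mul(1, -2), Add(5, Mul(-1, 6)))) = Mul(-176, Add(-2, Add(5, -6))) = Mul(-176, Add(-2, -1)) = Mul(-176, -3) = 528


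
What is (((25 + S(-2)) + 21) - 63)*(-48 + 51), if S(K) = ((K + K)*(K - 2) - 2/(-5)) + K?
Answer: -39/5 ≈ -7.8000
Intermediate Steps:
S(K) = ⅖ + K + 2*K*(-2 + K) (S(K) = ((2*K)*(-2 + K) - 2*(-⅕)) + K = (2*K*(-2 + K) + ⅖) + K = (⅖ + 2*K*(-2 + K)) + K = ⅖ + K + 2*K*(-2 + K))
(((25 + S(-2)) + 21) - 63)*(-48 + 51) = (((25 + (⅖ - 3*(-2) + 2*(-2)²)) + 21) - 63)*(-48 + 51) = (((25 + (⅖ + 6 + 2*4)) + 21) - 63)*3 = (((25 + (⅖ + 6 + 8)) + 21) - 63)*3 = (((25 + 72/5) + 21) - 63)*3 = ((197/5 + 21) - 63)*3 = (302/5 - 63)*3 = -13/5*3 = -39/5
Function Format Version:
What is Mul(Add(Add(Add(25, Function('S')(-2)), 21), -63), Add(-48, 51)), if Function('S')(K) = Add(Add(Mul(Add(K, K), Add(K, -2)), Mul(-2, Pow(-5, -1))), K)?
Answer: Rational(-39, 5) ≈ -7.8000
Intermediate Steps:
Function('S')(K) = Add(Rational(2, 5), K, Mul(2, K, Add(-2, K))) (Function('S')(K) = Add(Add(Mul(Mul(2, K), Add(-2, K)), Mul(-2, Rational(-1, 5))), K) = Add(Add(Mul(2, K, Add(-2, K)), Rational(2, 5)), K) = Add(Add(Rational(2, 5), Mul(2, K, Add(-2, K))), K) = Add(Rational(2, 5), K, Mul(2, K, Add(-2, K))))
Mul(Add(Add(Add(25, Function('S')(-2)), 21), -63), Add(-48, 51)) = Mul(Add(Add(Add(25, Add(Rational(2, 5), Mul(-3, -2), Mul(2, Pow(-2, 2)))), 21), -63), Add(-48, 51)) = Mul(Add(Add(Add(25, Add(Rational(2, 5), 6, Mul(2, 4))), 21), -63), 3) = Mul(Add(Add(Add(25, Add(Rational(2, 5), 6, 8)), 21), -63), 3) = Mul(Add(Add(Add(25, Rational(72, 5)), 21), -63), 3) = Mul(Add(Add(Rational(197, 5), 21), -63), 3) = Mul(Add(Rational(302, 5), -63), 3) = Mul(Rational(-13, 5), 3) = Rational(-39, 5)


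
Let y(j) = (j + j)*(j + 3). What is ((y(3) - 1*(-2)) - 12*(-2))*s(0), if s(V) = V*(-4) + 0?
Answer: 0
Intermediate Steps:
y(j) = 2*j*(3 + j) (y(j) = (2*j)*(3 + j) = 2*j*(3 + j))
s(V) = -4*V (s(V) = -4*V + 0 = -4*V)
((y(3) - 1*(-2)) - 12*(-2))*s(0) = ((2*3*(3 + 3) - 1*(-2)) - 12*(-2))*(-4*0) = ((2*3*6 + 2) + 24)*0 = ((36 + 2) + 24)*0 = (38 + 24)*0 = 62*0 = 0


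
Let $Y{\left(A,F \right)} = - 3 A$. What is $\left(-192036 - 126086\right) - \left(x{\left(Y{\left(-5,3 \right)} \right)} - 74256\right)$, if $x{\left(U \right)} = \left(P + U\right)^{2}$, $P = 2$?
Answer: $-244155$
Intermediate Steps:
$x{\left(U \right)} = \left(2 + U\right)^{2}$
$\left(-192036 - 126086\right) - \left(x{\left(Y{\left(-5,3 \right)} \right)} - 74256\right) = \left(-192036 - 126086\right) - \left(\left(2 - -15\right)^{2} - 74256\right) = \left(-192036 - 126086\right) - \left(\left(2 + 15\right)^{2} - 74256\right) = -318122 - \left(17^{2} - 74256\right) = -318122 - \left(289 - 74256\right) = -318122 - -73967 = -318122 + 73967 = -244155$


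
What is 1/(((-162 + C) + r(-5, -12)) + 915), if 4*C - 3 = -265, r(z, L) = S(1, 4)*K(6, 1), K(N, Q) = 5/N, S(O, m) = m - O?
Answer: 1/690 ≈ 0.0014493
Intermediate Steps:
r(z, L) = 5/2 (r(z, L) = (4 - 1*1)*(5/6) = (4 - 1)*(5*(1/6)) = 3*(5/6) = 5/2)
C = -131/2 (C = 3/4 + (1/4)*(-265) = 3/4 - 265/4 = -131/2 ≈ -65.500)
1/(((-162 + C) + r(-5, -12)) + 915) = 1/(((-162 - 131/2) + 5/2) + 915) = 1/((-455/2 + 5/2) + 915) = 1/(-225 + 915) = 1/690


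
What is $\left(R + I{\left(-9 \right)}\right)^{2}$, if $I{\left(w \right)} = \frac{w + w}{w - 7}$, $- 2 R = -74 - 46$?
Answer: $\frac{239121}{64} \approx 3736.3$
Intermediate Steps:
$R = 60$ ($R = - \frac{-74 - 46}{2} = \left(- \frac{1}{2}\right) \left(-120\right) = 60$)
$I{\left(w \right)} = \frac{2 w}{-7 + w}$
$\left(R + I{\left(-9 \right)}\right)^{2} = \left(60 + 2 \left(-9\right) \frac{1}{-7 - 9}\right)^{2} = \left(60 + 2 \left(-9\right) \frac{1}{-16}\right)^{2} = \left(60 + 2 \left(-9\right) \left(- \frac{1}{16}\right)\right)^{2} = \left(60 + \frac{9}{8}\right)^{2} = \left(\frac{489}{8}\right)^{2} = \frac{239121}{64}$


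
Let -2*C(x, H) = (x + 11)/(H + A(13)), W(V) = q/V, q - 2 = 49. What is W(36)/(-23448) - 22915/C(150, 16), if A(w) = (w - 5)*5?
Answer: 103163696249/6471648 ≈ 15941.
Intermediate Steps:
q = 51 (q = 2 + 49 = 51)
A(w) = -25 + 5*w (A(w) = (-5 + w)*5 = -25 + 5*w)
W(V) = 51/V
C(x, H) = -(11 + x)/(2*(40 + H)) (C(x, H) = -(x + 11)/(2*(H + (-25 + 5*13))) = -(11 + x)/(2*(H + (-25 + 65))) = -(11 + x)/(2*(H + 40)) = -(11 + x)/(2*(40 + H)))
W(36)/(-23448) - 22915/C(150, 16) = (51/36)/(-23448) - 22915*2*(40 + 16)/(-11 - 1*150) = (51*(1/36))*(-1/23448) - 22915*112/(-11 - 150) = (17/12)*(-1/23448) - 22915/((1/2)*(1/56)*(-161)) = -17/281376 - 22915/(-23/16) = -17/281376 - 22915*(-16/23) = -17/281376 + 366640/23 = 103163696249/6471648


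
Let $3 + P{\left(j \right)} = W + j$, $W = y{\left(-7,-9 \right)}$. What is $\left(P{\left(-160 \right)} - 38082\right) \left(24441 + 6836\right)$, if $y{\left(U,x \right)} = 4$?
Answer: $-1196063757$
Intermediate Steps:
$W = 4$
$P{\left(j \right)} = 1 + j$ ($P{\left(j \right)} = -3 + \left(4 + j\right) = 1 + j$)
$\left(P{\left(-160 \right)} - 38082\right) \left(24441 + 6836\right) = \left(\left(1 - 160\right) - 38082\right) \left(24441 + 6836\right) = \left(-159 - 38082\right) 31277 = \left(-38241\right) 31277 = -1196063757$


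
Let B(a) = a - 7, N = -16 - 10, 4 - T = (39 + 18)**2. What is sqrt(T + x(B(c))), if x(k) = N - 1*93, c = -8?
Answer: 58*I ≈ 58.0*I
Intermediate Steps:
T = -3245 (T = 4 - (39 + 18)**2 = 4 - 1*57**2 = 4 - 1*3249 = 4 - 3249 = -3245)
N = -26
B(a) = -7 + a
x(k) = -119 (x(k) = -26 - 1*93 = -26 - 93 = -119)
sqrt(T + x(B(c))) = sqrt(-3245 - 119) = sqrt(-3364) = 58*I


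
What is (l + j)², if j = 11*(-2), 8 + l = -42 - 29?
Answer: 10201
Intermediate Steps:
l = -79 (l = -8 + (-42 - 29) = -8 - 71 = -79)
j = -22
(l + j)² = (-79 - 22)² = (-101)² = 10201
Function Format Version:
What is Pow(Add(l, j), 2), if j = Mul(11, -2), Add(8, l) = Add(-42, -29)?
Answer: 10201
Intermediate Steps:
l = -79 (l = Add(-8, Add(-42, -29)) = Add(-8, -71) = -79)
j = -22
Pow(Add(l, j), 2) = Pow(Add(-79, -22), 2) = Pow(-101, 2) = 10201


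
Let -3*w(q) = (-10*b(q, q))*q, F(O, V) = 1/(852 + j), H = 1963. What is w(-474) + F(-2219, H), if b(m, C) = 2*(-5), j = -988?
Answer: 2148799/136 ≈ 15800.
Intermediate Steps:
F(O, V) = -1/136 (F(O, V) = 1/(852 - 988) = 1/(-136) = -1/136)
b(m, C) = -10
w(q) = -100*q/3 (w(q) = -(-10*(-10))*q/3 = -100*q/3)
w(-474) + F(-2219, H) = -100/3*(-474) - 1/136 = 15800 - 1/136 = 2148799/136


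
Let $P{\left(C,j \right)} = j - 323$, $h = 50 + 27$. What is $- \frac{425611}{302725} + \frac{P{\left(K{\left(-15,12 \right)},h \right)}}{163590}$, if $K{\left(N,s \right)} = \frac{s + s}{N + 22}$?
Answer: $- \frac{56666808}{40262425} \approx -1.4074$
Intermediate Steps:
$h = 77$
$K{\left(N,s \right)} = \frac{2 s}{22 + N}$
$P{\left(C,j \right)} = -323 + j$ ($P{\left(C,j \right)} = j - 323 = -323 + j$)
$- \frac{425611}{302725} + \frac{P{\left(K{\left(-15,12 \right)},h \right)}}{163590} = - \frac{425611}{302725} + \frac{-323 + 77}{163590} = \left(-425611\right) \frac{1}{302725} - \frac{1}{665} = - \frac{425611}{302725} - \frac{1}{665} = - \frac{56666808}{40262425}$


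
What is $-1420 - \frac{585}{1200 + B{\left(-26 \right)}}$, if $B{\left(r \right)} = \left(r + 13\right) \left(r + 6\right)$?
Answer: $- \frac{414757}{292} \approx -1420.4$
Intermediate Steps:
$B{\left(r \right)} = \left(6 + r\right) \left(13 + r\right)$ ($B{\left(r \right)} = \left(13 + r\right) \left(6 + r\right) = \left(6 + r\right) \left(13 + r\right)$)
$-1420 - \frac{585}{1200 + B{\left(-26 \right)}} = -1420 - \frac{585}{1200 + \left(78 + \left(-26\right)^{2} + 19 \left(-26\right)\right)} = -1420 - \frac{585}{1200 + \left(78 + 676 - 494\right)} = -1420 - \frac{585}{1200 + 260} = -1420 - \frac{585}{1460} = -1420 - \frac{117}{292} = - \frac{414757}{292}$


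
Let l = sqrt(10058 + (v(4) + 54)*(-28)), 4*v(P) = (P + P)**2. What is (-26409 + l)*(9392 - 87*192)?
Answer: 193102608 - 7312*sqrt(8098) ≈ 1.9244e+8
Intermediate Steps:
v(P) = P**2 (v(P) = (P + P)**2/4 = (2*P)**2/4 = (4*P**2)/4 = P**2)
l = sqrt(8098) (l = sqrt(10058 + (4**2 + 54)*(-28)) = sqrt(10058 + (16 + 54)*(-28)) = sqrt(10058 + 70*(-28)) = sqrt(10058 - 1960) = sqrt(8098) ≈ 89.989)
(-26409 + l)*(9392 - 87*192) = (-26409 + sqrt(8098))*(9392 - 87*192) = (-26409 + sqrt(8098))*(9392 - 16704) = (-26409 + sqrt(8098))*(-7312) = 193102608 - 7312*sqrt(8098)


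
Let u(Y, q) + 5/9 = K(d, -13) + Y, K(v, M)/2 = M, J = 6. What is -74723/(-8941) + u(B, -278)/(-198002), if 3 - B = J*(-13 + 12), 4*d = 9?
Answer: 66579571846/7966511469 ≈ 8.3574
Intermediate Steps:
d = 9/4 (d = (1/4)*9 = 9/4 ≈ 2.2500)
K(v, M) = 2*M
B = 9 (B = 3 - 6*(-13 + 12) = 3 - 6*(-1) = 3 - 1*(-6) = 3 + 6 = 9)
u(Y, q) = -239/9 + Y (u(Y, q) = -5/9 + (2*(-13) + Y) = -5/9 + (-26 + Y) = -239/9 + Y)
-74723/(-8941) + u(B, -278)/(-198002) = -74723/(-8941) + (-239/9 + 9)/(-198002) = -74723*(-1/8941) - 158/9*(-1/198002) = 74723/8941 + 79/891009 = 66579571846/7966511469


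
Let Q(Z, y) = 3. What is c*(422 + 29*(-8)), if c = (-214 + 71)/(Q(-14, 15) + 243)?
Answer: -13585/123 ≈ -110.45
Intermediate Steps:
c = -143/246 (c = (-214 + 71)/(3 + 243) = -143/246 ≈ -0.58130)
c*(422 + 29*(-8)) = -143*(422 + 29*(-8))/246 = -143*(422 - 232)/246 = -143/246*190 = -13585/123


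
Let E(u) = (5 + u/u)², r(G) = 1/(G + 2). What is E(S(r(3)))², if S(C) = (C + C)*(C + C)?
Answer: 1296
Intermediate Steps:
r(G) = 1/(2 + G)
S(C) = 4*C² (S(C) = (2*C)*(2*C) = 4*C²)
E(u) = 36 (E(u) = (5 + 1)² = 6² = 36)
E(S(r(3)))² = 36² = 1296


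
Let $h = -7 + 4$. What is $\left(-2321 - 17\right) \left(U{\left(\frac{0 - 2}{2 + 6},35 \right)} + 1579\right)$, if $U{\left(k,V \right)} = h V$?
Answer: $-3446212$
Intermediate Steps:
$h = -3$
$U{\left(k,V \right)} = - 3 V$
$\left(-2321 - 17\right) \left(U{\left(\frac{0 - 2}{2 + 6},35 \right)} + 1579\right) = \left(-2321 - 17\right) \left(\left(-3\right) 35 + 1579\right) = \left(-2321 + \left(-1732 + 1715\right)\right) \left(-105 + 1579\right) = \left(-2321 - 17\right) 1474 = \left(-2338\right) 1474 = -3446212$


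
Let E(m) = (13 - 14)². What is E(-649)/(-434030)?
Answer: -1/434030 ≈ -2.3040e-6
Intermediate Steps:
E(m) = 1 (E(m) = (-1)² = 1)
E(-649)/(-434030) = 1/(-434030) = 1*(-1/434030) = -1/434030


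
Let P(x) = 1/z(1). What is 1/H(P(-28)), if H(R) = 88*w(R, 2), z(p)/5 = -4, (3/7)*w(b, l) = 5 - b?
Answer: 15/15554 ≈ 0.00096438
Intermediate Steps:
w(b, l) = 35/3 - 7*b/3 (w(b, l) = 7*(5 - b)/3 = 35/3 - 7*b/3)
z(p) = -20 (z(p) = 5*(-4) = -20)
P(x) = -1/20 (P(x) = 1/(-20) = -1/20)
H(R) = 3080/3 - 616*R/3 (H(R) = 88*(35/3 - 7*R/3) = 3080/3 - 616*R/3)
1/H(P(-28)) = 1/(3080/3 - 616/3*(-1/20)) = 1/(3080/3 + 154/15) = 1/(15554/15) = 15/15554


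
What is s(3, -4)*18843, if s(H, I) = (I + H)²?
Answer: 18843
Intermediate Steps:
s(H, I) = (H + I)²
s(3, -4)*18843 = (3 - 4)²*18843 = (-1)²*18843 = 1*18843 = 18843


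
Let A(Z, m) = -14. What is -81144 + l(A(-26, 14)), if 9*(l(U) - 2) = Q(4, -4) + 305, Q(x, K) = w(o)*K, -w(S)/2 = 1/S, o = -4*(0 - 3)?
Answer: -2189917/27 ≈ -81108.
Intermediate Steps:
o = 12 (o = -4*(-3) = 12)
w(S) = -2/S
Q(x, K) = -K/6 (Q(x, K) = (-2/12)*K = (-2*1/12)*K = -K/6)
l(U) = 971/27 (l(U) = 2 + (-⅙*(-4) + 305)/9 = 2 + (⅔ + 305)/9 = 2 + (⅑)*(917/3) = 2 + 917/27 = 971/27)
-81144 + l(A(-26, 14)) = -81144 + 971/27 = -2189917/27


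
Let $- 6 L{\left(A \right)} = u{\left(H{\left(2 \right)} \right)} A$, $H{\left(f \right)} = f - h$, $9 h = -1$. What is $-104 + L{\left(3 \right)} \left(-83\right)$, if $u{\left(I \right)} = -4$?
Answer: $-270$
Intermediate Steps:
$h = - \frac{1}{9}$ ($h = \frac{1}{9} \left(-1\right) = - \frac{1}{9} \approx -0.11111$)
$H{\left(f \right)} = \frac{1}{9} + f$ ($H{\left(f \right)} = f - - \frac{1}{9} = f + \frac{1}{9} = \frac{1}{9} + f$)
$L{\left(A \right)} = \frac{2 A}{3}$ ($L{\left(A \right)} = - \frac{\left(-4\right) A}{6} = \frac{2 A}{3}$)
$-104 + L{\left(3 \right)} \left(-83\right) = -104 + \frac{2}{3} \cdot 3 \left(-83\right) = -104 + 2 \left(-83\right) = -104 - 166 = -270$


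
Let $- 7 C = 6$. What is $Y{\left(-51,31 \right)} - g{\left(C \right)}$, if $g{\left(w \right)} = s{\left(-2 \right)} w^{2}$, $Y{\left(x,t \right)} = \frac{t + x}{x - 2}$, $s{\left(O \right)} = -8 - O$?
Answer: $\frac{12428}{2597} \approx 4.7855$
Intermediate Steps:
$C = - \frac{6}{7}$ ($C = \left(- \frac{1}{7}\right) 6 = - \frac{6}{7} \approx -0.85714$)
$Y{\left(x,t \right)} = \frac{t + x}{-2 + x}$
$g{\left(w \right)} = - 6 w^{2}$ ($g{\left(w \right)} = \left(-8 - -2\right) w^{2} = \left(-8 + 2\right) w^{2} = - 6 w^{2}$)
$Y{\left(-51,31 \right)} - g{\left(C \right)} = \frac{31 - 51}{-2 - 51} - - 6 \left(- \frac{6}{7}\right)^{2} = \frac{1}{-53} \left(-20\right) - \left(-6\right) \frac{36}{49} = \left(- \frac{1}{53}\right) \left(-20\right) - - \frac{216}{49} = \frac{20}{53} + \frac{216}{49} = \frac{12428}{2597}$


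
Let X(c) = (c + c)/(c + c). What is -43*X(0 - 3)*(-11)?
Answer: 473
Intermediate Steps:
X(c) = 1 (X(c) = (2*c)/((2*c)) = (2*c)*(1/(2*c)) = 1)
-43*X(0 - 3)*(-11) = -43*1*(-11) = -43*(-11) = 473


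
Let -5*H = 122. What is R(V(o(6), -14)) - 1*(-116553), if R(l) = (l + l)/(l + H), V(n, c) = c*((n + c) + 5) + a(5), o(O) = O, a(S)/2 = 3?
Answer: 6876867/59 ≈ 1.1656e+5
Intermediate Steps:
H = -122/5 (H = -1/5*122 = -122/5 ≈ -24.400)
a(S) = 6 (a(S) = 2*3 = 6)
V(n, c) = 6 + c*(5 + c + n) (V(n, c) = c*((n + c) + 5) + 6 = c*((c + n) + 5) + 6 = c*(5 + c + n) + 6 = 6 + c*(5 + c + n))
R(l) = 2*l/(-122/5 + l) (R(l) = (l + l)/(l - 122/5) = (2*l)/(-122/5 + l) = 2*l/(-122/5 + l))
R(V(o(6), -14)) - 1*(-116553) = 10*(6 + (-14)**2 + 5*(-14) - 14*6)/(-122 + 5*(6 + (-14)**2 + 5*(-14) - 14*6)) - 1*(-116553) = 10*(6 + 196 - 70 - 84)/(-122 + 5*(6 + 196 - 70 - 84)) + 116553 = 10*48/(-122 + 5*48) + 116553 = 10*48/(-122 + 240) + 116553 = 10*48/118 + 116553 = 10*48*(1/118) + 116553 = 240/59 + 116553 = 6876867/59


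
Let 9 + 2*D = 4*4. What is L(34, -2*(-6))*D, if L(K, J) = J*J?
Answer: 504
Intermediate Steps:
L(K, J) = J²
D = 7/2 (D = -9/2 + (4*4)/2 = -9/2 + (½)*16 = -9/2 + 8 = 7/2 ≈ 3.5000)
L(34, -2*(-6))*D = (-2*(-6))²*(7/2) = 12²*(7/2) = 144*(7/2) = 504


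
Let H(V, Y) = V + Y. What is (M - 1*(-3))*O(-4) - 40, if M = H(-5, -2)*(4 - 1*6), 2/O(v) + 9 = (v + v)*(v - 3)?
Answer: -1846/47 ≈ -39.277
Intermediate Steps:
O(v) = 2/(-9 + 2*v*(-3 + v)) (O(v) = 2/(-9 + (v + v)*(v - 3)) = 2/(-9 + (2*v)*(-3 + v)) = 2/(-9 + 2*v*(-3 + v)))
M = 14 (M = (-5 - 2)*(4 - 1*6) = -7*(4 - 6) = -7*(-2) = 14)
(M - 1*(-3))*O(-4) - 40 = (14 - 1*(-3))*(2/(-9 - 6*(-4) + 2*(-4)**2)) - 40 = (14 + 3)*(2/(-9 + 24 + 2*16)) - 40 = 17*(2/(-9 + 24 + 32)) - 40 = 17*(2/47) - 40 = 34/47 - 40 = -1846/47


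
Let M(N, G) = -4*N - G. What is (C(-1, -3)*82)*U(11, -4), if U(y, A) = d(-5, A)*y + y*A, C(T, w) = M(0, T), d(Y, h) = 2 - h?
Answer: 1804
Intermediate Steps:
M(N, G) = -G - 4*N
C(T, w) = -T (C(T, w) = -T - 4*0 = -T + 0 = -T)
U(y, A) = A*y + y*(2 - A) (U(y, A) = (2 - A)*y + y*A = y*(2 - A) + A*y = A*y + y*(2 - A))
(C(-1, -3)*82)*U(11, -4) = (-1*(-1)*82)*(2*11) = (1*82)*22 = 82*22 = 1804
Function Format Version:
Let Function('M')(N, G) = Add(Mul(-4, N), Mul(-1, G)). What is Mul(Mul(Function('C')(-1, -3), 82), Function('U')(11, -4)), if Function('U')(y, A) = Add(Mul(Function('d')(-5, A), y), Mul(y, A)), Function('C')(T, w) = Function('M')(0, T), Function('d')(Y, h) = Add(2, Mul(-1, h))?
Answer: 1804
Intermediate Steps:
Function('M')(N, G) = Add(Mul(-1, G), Mul(-4, N))
Function('C')(T, w) = Mul(-1, T) (Function('C')(T, w) = Add(Mul(-1, T), Mul(-4, 0)) = Add(Mul(-1, T), 0) = Mul(-1, T))
Function('U')(y, A) = Add(Mul(A, y), Mul(y, Add(2, Mul(-1, A)))) (Function('U')(y, A) = Add(Mul(Add(2, Mul(-1, A)), y), Mul(y, A)) = Add(Mul(y, Add(2, Mul(-1, A))), Mul(A, y)) = Add(Mul(A, y), Mul(y, Add(2, Mul(-1, A)))))
Mul(Mul(Function('C')(-1, -3), 82), Function('U')(11, -4)) = Mul(Mul(Mul(-1, -1), 82), Mul(2, 11)) = Mul(Mul(1, 82), 22) = Mul(82, 22) = 1804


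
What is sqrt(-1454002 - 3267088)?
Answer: I*sqrt(4721090) ≈ 2172.8*I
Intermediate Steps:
sqrt(-1454002 - 3267088) = sqrt(-4721090) = I*sqrt(4721090)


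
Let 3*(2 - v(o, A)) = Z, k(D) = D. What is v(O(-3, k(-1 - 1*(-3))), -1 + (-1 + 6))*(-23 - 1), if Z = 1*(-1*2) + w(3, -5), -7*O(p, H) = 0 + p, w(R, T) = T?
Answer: -104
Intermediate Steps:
O(p, H) = -p/7 (O(p, H) = -(0 + p)/7 = -p/7)
Z = -7 (Z = 1*(-1*2) - 5 = 1*(-2) - 5 = -2 - 5 = -7)
v(o, A) = 13/3 (v(o, A) = 2 - ⅓*(-7) = 2 + 7/3 = 13/3)
v(O(-3, k(-1 - 1*(-3))), -1 + (-1 + 6))*(-23 - 1) = 13*(-23 - 1)/3 = (13/3)*(-24) = -104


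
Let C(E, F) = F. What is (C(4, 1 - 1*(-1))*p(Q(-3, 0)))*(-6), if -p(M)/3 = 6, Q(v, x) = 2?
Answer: 216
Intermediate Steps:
p(M) = -18 (p(M) = -3*6 = -18)
(C(4, 1 - 1*(-1))*p(Q(-3, 0)))*(-6) = ((1 - 1*(-1))*(-18))*(-6) = ((1 + 1)*(-18))*(-6) = (2*(-18))*(-6) = -36*(-6) = 216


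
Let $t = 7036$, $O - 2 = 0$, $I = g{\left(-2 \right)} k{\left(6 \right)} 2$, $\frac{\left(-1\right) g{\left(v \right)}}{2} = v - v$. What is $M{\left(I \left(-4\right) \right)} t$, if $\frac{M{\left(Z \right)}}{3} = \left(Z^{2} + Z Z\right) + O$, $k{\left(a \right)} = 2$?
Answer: $42216$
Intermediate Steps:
$g{\left(v \right)} = 0$ ($g{\left(v \right)} = - 2 \left(v - v\right) = \left(-2\right) 0 = 0$)
$I = 0$ ($I = 0 \cdot 2 \cdot 2 = 0 \cdot 2 = 0$)
$O = 2$ ($O = 2 + 0 = 2$)
$M{\left(Z \right)} = 6 + 6 Z^{2}$ ($M{\left(Z \right)} = 3 \left(\left(Z^{2} + Z Z\right) + 2\right) = 3 \left(\left(Z^{2} + Z^{2}\right) + 2\right) = 3 \left(2 Z^{2} + 2\right) = 3 \left(2 + 2 Z^{2}\right) = 6 + 6 Z^{2}$)
$M{\left(I \left(-4\right) \right)} t = \left(6 + 6 \left(0 \left(-4\right)\right)^{2}\right) 7036 = \left(6 + 6 \cdot 0^{2}\right) 7036 = \left(6 + 6 \cdot 0\right) 7036 = \left(6 + 0\right) 7036 = 6 \cdot 7036 = 42216$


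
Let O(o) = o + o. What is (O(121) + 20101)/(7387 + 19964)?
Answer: 6781/9117 ≈ 0.74378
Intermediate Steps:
O(o) = 2*o
(O(121) + 20101)/(7387 + 19964) = (2*121 + 20101)/(7387 + 19964) = (242 + 20101)/27351 = 20343*(1/27351) = 6781/9117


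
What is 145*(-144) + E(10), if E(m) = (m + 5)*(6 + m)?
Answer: -20640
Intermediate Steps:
E(m) = (5 + m)*(6 + m)
145*(-144) + E(10) = 145*(-144) + (30 + 10**2 + 11*10) = -20880 + (30 + 100 + 110) = -20880 + 240 = -20640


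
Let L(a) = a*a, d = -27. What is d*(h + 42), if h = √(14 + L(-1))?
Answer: -1134 - 27*√15 ≈ -1238.6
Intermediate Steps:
L(a) = a²
h = √15 (h = √(14 + (-1)²) = √(14 + 1) = √15 ≈ 3.8730)
d*(h + 42) = -27*(√15 + 42) = -27*(42 + √15) = -1134 - 27*√15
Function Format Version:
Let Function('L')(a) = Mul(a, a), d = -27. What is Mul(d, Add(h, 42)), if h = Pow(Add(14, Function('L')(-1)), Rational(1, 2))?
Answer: Add(-1134, Mul(-27, Pow(15, Rational(1, 2)))) ≈ -1238.6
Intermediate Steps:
Function('L')(a) = Pow(a, 2)
h = Pow(15, Rational(1, 2)) (h = Pow(Add(14, Pow(-1, 2)), Rational(1, 2)) = Pow(Add(14, 1), Rational(1, 2)) = Pow(15, Rational(1, 2)) ≈ 3.8730)
Mul(d, Add(h, 42)) = Mul(-27, Add(Pow(15, Rational(1, 2)), 42)) = Mul(-27, Add(42, Pow(15, Rational(1, 2)))) = Add(-1134, Mul(-27, Pow(15, Rational(1, 2))))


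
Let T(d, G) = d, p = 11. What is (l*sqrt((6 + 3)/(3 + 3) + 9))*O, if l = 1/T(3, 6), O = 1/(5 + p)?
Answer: sqrt(42)/96 ≈ 0.067508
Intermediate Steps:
O = 1/16 (O = 1/(5 + 11) = 1/16 ≈ 0.062500)
l = 1/3 ≈ 0.33333
(l*sqrt((6 + 3)/(3 + 3) + 9))*O = (sqrt((6 + 3)/(3 + 3) + 9)/3)*(1/16) = (sqrt(9/6 + 9)/3)*(1/16) = (sqrt(9*(1/6) + 9)/3)*(1/16) = (sqrt(3/2 + 9)/3)*(1/16) = (sqrt(21/2)/3)*(1/16) = ((sqrt(42)/2)/3)*(1/16) = (sqrt(42)/6)*(1/16) = sqrt(42)/96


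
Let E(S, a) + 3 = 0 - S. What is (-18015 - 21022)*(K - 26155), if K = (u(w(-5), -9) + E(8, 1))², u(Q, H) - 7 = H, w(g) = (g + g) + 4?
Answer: 1014415482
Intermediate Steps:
E(S, a) = -3 - S (E(S, a) = -3 + (0 - S) = -3 - S)
w(g) = 4 + 2*g (w(g) = 2*g + 4 = 4 + 2*g)
u(Q, H) = 7 + H
K = 169 (K = ((7 - 9) + (-3 - 1*8))² = (-2 + (-3 - 8))² = (-2 - 11)² = (-13)² = 169)
(-18015 - 21022)*(K - 26155) = (-18015 - 21022)*(169 - 26155) = -39037*(-25986) = 1014415482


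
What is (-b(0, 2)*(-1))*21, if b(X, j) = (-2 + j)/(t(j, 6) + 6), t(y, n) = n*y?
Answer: 0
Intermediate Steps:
b(X, j) = (-2 + j)/(6 + 6*j) (b(X, j) = (-2 + j)/(6*j + 6) = (-2 + j)/(6 + 6*j))
(-b(0, 2)*(-1))*21 = (-(-2 + 2)/(6*(1 + 2))*(-1))*21 = (-0/(6*3)*(-1))*21 = (-1*0*(-1))*21 = (0*(-1))*21 = 0*21 = 0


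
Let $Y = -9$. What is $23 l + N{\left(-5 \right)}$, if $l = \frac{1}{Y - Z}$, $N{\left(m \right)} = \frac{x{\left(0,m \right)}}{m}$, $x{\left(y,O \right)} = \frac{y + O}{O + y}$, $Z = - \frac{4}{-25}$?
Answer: $- \frac{3104}{1145} \approx -2.7109$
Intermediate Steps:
$Z = \frac{4}{25}$ ($Z = \left(-4\right) \left(- \frac{1}{25}\right) = \frac{4}{25} \approx 0.16$)
$x{\left(y,O \right)} = 1$ ($x{\left(y,O \right)} = \frac{O + y}{O + y} = 1$)
$N{\left(m \right)} = \frac{1}{m}$ ($N{\left(m \right)} = 1 \frac{1}{m} = \frac{1}{m}$)
$l = - \frac{25}{229}$ ($l = \frac{1}{-9 - \frac{4}{25}} = \frac{1}{- \frac{229}{25}} = - \frac{25}{229} \approx -0.10917$)
$23 l + N{\left(-5 \right)} = 23 \left(- \frac{25}{229}\right) + \frac{1}{-5} = - \frac{575}{229} - \frac{1}{5} = - \frac{3104}{1145}$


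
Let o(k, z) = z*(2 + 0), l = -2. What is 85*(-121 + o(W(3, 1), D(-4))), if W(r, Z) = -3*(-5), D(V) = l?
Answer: -10625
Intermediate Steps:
D(V) = -2
W(r, Z) = 15
o(k, z) = 2*z (o(k, z) = z*2 = 2*z)
85*(-121 + o(W(3, 1), D(-4))) = 85*(-121 + 2*(-2)) = 85*(-121 - 4) = 85*(-125) = -10625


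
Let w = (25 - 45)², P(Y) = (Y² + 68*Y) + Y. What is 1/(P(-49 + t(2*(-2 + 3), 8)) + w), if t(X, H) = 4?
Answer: -1/680 ≈ -0.0014706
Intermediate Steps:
P(Y) = Y² + 69*Y
w = 400 (w = (-20)² = 400)
1/(P(-49 + t(2*(-2 + 3), 8)) + w) = 1/((-49 + 4)*(69 + (-49 + 4)) + 400) = 1/(-45*(69 - 45) + 400) = 1/(-45*24 + 400) = 1/(-1080 + 400) = 1/(-680) = -1/680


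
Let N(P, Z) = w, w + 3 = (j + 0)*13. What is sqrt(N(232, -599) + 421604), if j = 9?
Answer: sqrt(421718) ≈ 649.40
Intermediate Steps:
w = 114 (w = -3 + (9 + 0)*13 = -3 + 9*13 = -3 + 117 = 114)
N(P, Z) = 114
sqrt(N(232, -599) + 421604) = sqrt(114 + 421604) = sqrt(421718)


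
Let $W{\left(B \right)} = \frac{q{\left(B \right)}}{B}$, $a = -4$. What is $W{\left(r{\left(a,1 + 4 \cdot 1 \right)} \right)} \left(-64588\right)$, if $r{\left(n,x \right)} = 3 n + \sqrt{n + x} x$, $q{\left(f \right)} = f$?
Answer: $-64588$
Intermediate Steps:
$r{\left(n,x \right)} = 3 n + x \sqrt{n + x}$
$W{\left(B \right)} = 1$ ($W{\left(B \right)} = \frac{B}{B} = 1$)
$W{\left(r{\left(a,1 + 4 \cdot 1 \right)} \right)} \left(-64588\right) = 1 \left(-64588\right) = -64588$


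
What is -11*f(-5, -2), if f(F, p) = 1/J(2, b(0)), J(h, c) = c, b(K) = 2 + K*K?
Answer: -11/2 ≈ -5.5000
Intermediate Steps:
b(K) = 2 + K²
f(F, p) = ½ (f(F, p) = 1/(2 + 0²) = 1/(2 + 0) = 1/2 = ½)
-11*f(-5, -2) = -11*½ = -11/2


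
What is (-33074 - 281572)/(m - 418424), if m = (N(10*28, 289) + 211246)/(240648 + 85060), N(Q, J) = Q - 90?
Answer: 8540226614/11356986063 ≈ 0.75198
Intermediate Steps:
N(Q, J) = -90 + Q
m = 52859/81427 (m = ((-90 + 10*28) + 211246)/(240648 + 85060) = ((-90 + 280) + 211246)/325708 = (190 + 211246)*(1/325708) = 211436*(1/325708) = 52859/81427 ≈ 0.64916)
(-33074 - 281572)/(m - 418424) = (-33074 - 281572)/(52859/81427 - 418424) = -314646/(-34070958189/81427) = -314646*(-81427/34070958189) = 8540226614/11356986063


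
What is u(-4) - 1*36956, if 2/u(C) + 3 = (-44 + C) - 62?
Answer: -4176030/113 ≈ -36956.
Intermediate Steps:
u(C) = 2/(-109 + C) (u(C) = 2/(-3 + ((-44 + C) - 62)) = 2/(-3 + (-106 + C)) = 2/(-109 + C))
u(-4) - 1*36956 = 2/(-109 - 4) - 1*36956 = 2/(-113) - 36956 = 2*(-1/113) - 36956 = -2/113 - 36956 = -4176030/113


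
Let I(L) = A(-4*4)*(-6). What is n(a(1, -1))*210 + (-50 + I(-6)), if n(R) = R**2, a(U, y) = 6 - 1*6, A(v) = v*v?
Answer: -1586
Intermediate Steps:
A(v) = v**2
a(U, y) = 0 (a(U, y) = 6 - 6 = 0)
I(L) = -1536 (I(L) = (-4*4)**2*(-6) = (-16)**2*(-6) = 256*(-6) = -1536)
n(a(1, -1))*210 + (-50 + I(-6)) = 0**2*210 + (-50 - 1536) = 0*210 - 1586 = 0 - 1586 = -1586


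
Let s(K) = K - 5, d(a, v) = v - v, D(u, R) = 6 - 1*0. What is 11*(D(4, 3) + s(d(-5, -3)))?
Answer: 11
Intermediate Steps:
D(u, R) = 6 (D(u, R) = 6 + 0 = 6)
d(a, v) = 0
s(K) = -5 + K
11*(D(4, 3) + s(d(-5, -3))) = 11*(6 + (-5 + 0)) = 11*(6 - 5) = 11*1 = 11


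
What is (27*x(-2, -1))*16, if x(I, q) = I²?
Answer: 1728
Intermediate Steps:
(27*x(-2, -1))*16 = (27*(-2)²)*16 = (27*4)*16 = 108*16 = 1728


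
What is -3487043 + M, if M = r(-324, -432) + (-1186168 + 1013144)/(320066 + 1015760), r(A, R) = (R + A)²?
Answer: -1947305113403/667913 ≈ -2.9155e+6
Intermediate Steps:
r(A, R) = (A + R)²
M = 381736237856/667913 (M = (-324 - 432)² + (-1186168 + 1013144)/(320066 + 1015760) = (-756)² - 173024/1335826 = 571536 - 173024*1/1335826 = 571536 - 86512/667913 = 381736237856/667913 ≈ 5.7154e+5)
-3487043 + M = -3487043 + 381736237856/667913 = -1947305113403/667913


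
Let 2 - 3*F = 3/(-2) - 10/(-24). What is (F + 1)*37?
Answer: 2701/36 ≈ 75.028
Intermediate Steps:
F = 37/36 (F = ⅔ - (3/(-2) - 10/(-24))/3 = ⅔ - (3*(-½) - 10*(-1/24))/3 = ⅔ - (-3/2 + 5/12)/3 = ⅔ - ⅓*(-13/12) = ⅔ + 13/36 = 37/36 ≈ 1.0278)
(F + 1)*37 = (37/36 + 1)*37 = (73/36)*37 = 2701/36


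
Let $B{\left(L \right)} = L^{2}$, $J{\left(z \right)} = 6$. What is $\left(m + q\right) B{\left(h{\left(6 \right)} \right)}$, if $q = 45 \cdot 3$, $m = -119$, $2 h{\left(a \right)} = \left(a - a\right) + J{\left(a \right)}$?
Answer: $144$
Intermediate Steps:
$h{\left(a \right)} = 3$ ($h{\left(a \right)} = \frac{\left(a - a\right) + 6}{2} = \frac{0 + 6}{2} = \frac{1}{2} \cdot 6 = 3$)
$q = 135$
$\left(m + q\right) B{\left(h{\left(6 \right)} \right)} = \left(-119 + 135\right) 3^{2} = 16 \cdot 9 = 144$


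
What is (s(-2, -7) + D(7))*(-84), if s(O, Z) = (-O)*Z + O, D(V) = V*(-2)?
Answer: 2520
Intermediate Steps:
D(V) = -2*V
s(O, Z) = O - O*Z (s(O, Z) = -O*Z + O = O - O*Z)
(s(-2, -7) + D(7))*(-84) = (-2*(1 - 1*(-7)) - 2*7)*(-84) = (-2*(1 + 7) - 14)*(-84) = (-2*8 - 14)*(-84) = (-16 - 14)*(-84) = -30*(-84) = 2520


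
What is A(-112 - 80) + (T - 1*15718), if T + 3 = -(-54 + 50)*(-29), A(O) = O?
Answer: -16029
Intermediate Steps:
T = -119 (T = -3 - (-54 + 50)*(-29) = -3 - (-4)*(-29) = -3 - 1*116 = -3 - 116 = -119)
A(-112 - 80) + (T - 1*15718) = (-112 - 80) + (-119 - 1*15718) = -192 + (-119 - 15718) = -192 - 15837 = -16029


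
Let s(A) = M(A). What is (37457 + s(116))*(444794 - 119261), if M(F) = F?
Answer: 12231251409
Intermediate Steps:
s(A) = A
(37457 + s(116))*(444794 - 119261) = (37457 + 116)*(444794 - 119261) = 37573*325533 = 12231251409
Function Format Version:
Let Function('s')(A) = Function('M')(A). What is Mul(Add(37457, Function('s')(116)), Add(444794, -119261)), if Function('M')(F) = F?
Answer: 12231251409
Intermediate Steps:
Function('s')(A) = A
Mul(Add(37457, Function('s')(116)), Add(444794, -119261)) = Mul(Add(37457, 116), Add(444794, -119261)) = Mul(37573, 325533) = 12231251409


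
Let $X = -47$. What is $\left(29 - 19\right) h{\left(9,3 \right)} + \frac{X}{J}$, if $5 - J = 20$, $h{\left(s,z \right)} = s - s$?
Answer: $\frac{47}{15} \approx 3.1333$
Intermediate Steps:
$h{\left(s,z \right)} = 0$
$J = -15$ ($J = 5 - 20 = -15$)
$\left(29 - 19\right) h{\left(9,3 \right)} + \frac{X}{J} = \left(29 - 19\right) 0 - \frac{47}{-15} = 10 \cdot 0 - - \frac{47}{15} = 0 + \frac{47}{15} = \frac{47}{15}$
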